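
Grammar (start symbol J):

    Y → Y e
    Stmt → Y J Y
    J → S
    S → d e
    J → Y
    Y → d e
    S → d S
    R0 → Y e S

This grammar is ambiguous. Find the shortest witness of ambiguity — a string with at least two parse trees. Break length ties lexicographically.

length 2: d e has 2 parse trees

Two derivations of d e:
  J ⇒ S ⇒ d e
  J ⇒ Y ⇒ d e

d e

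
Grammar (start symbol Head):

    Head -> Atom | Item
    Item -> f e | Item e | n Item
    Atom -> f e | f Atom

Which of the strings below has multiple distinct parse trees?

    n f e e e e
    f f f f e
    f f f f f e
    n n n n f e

n f e e e e: 4 trees
f f f f e: 1 tree
f f f f f e: 1 tree
n n n n f e: 1 tree

n f e e e e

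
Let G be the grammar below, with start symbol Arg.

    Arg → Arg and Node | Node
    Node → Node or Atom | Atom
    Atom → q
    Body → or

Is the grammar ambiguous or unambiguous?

Only Arg, Node, Atom are reachable from Arg; ignoring the rest: This is a standard precedence ladder (Arg over Node over Atom), with each level left-recursive on its own operator ('and' at Arg, 'or' at Node). That structure is LR(1), hence unambiguous.

Unambiguous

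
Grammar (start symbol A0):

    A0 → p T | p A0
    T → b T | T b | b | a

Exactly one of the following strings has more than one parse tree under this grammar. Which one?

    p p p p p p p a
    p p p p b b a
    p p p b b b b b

p p p b b b b b

p p p p p p p a: 1 tree
p p p p b b a: 1 tree
p p p b b b b b: 16 trees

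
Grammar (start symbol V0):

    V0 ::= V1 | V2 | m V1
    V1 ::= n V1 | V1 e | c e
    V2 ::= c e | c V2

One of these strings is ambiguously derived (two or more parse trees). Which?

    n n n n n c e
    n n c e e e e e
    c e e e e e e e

n n c e e e e e

n n n n n c e: 1 tree
n n c e e e e e: 15 trees
c e e e e e e e: 1 tree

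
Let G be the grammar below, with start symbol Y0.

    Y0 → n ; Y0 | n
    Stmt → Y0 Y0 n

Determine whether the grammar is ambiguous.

Unambiguous

Only Y0 is reachable from Y0; ignoring the rest: Right-recursive list with a separator: after each atom, whether the separator follows determines the rule. One parse per string.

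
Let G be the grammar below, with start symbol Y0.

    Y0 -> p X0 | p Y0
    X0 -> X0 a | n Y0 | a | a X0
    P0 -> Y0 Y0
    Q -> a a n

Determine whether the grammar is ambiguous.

Ambiguous

Witness: p a a

Derivation 1: Y0 ⇒ p X0 ⇒ p X0 a ⇒ p a a
Derivation 2: Y0 ⇒ p X0 ⇒ p a X0 ⇒ p a a

Two distinct leftmost derivations for the same string.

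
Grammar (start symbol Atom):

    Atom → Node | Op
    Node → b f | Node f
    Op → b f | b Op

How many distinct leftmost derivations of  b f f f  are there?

Parse trees for b f f f:
  [Atom [Node [Node [Node b f] f] f]]

1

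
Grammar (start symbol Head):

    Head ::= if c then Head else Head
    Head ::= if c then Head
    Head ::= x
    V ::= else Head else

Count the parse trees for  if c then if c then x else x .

Parse trees for if c then if c then x else x:
  [Head if c then [Head if c then [Head x]] else [Head x]]
  [Head if c then [Head if c then [Head x] else [Head x]]]

2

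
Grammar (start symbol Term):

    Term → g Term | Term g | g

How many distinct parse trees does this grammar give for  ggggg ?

16

Parse trees for ggggg (showing first 6 of 16):
  [Term g [Term g [Term g [Term g [Term g]]]]]
  [Term g [Term g [Term g [Term [Term g] g]]]]
  [Term g [Term g [Term [Term g [Term g]] g]]]
  [Term g [Term g [Term [Term [Term g] g] g]]]
  [Term g [Term [Term g [Term g [Term g]]] g]]
  [Term g [Term [Term g [Term [Term g] g]] g]]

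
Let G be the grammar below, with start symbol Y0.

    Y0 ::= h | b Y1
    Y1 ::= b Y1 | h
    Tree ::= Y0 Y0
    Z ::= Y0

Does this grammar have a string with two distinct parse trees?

Only Y0, Y1 are reachable from Y0; ignoring the rest: Each reachable nonterminal has at most one production per leading terminal, and all productions are right-linear; the derivation is determined token-by-token.

Unambiguous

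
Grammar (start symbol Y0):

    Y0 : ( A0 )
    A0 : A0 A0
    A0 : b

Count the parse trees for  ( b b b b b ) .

14

Parse trees for ( b b b b b ) (showing first 6 of 14):
  [Y0 ( [A0 [A0 b] [A0 [A0 b] [A0 [A0 b] [A0 [A0 b] [A0 b]]]]] )]
  [Y0 ( [A0 [A0 b] [A0 [A0 b] [A0 [A0 [A0 b] [A0 b]] [A0 b]]]] )]
  [Y0 ( [A0 [A0 b] [A0 [A0 [A0 b] [A0 b]] [A0 [A0 b] [A0 b]]]] )]
  [Y0 ( [A0 [A0 b] [A0 [A0 [A0 b] [A0 [A0 b] [A0 b]]] [A0 b]]] )]
  [Y0 ( [A0 [A0 b] [A0 [A0 [A0 [A0 b] [A0 b]] [A0 b]] [A0 b]]] )]
  [Y0 ( [A0 [A0 [A0 b] [A0 b]] [A0 [A0 b] [A0 [A0 b] [A0 b]]]] )]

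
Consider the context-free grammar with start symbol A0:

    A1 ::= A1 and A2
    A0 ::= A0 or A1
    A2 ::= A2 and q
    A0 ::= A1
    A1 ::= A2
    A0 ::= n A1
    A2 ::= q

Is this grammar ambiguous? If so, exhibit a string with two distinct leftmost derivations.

Ambiguous

Witness: q and q

Derivation 1: A0 ⇒ A1 ⇒ A1 and A2 ⇒ A2 and A2 ⇒ q and A2 ⇒ q and q
Derivation 2: A0 ⇒ A1 ⇒ A2 ⇒ A2 and q ⇒ q and q

Two distinct leftmost derivations for the same string.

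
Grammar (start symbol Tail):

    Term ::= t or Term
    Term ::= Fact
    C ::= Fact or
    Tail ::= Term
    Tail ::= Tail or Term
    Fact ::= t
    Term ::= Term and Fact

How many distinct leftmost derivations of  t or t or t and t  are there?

Parse trees for t or t or t and t:
  [Tail [Term t or [Term t or [Term [Term [Fact t]] and [Fact t]]]]]
  [Tail [Term t or [Term [Term t or [Term [Fact t]]] and [Fact t]]]]
  [Tail [Term [Term t or [Term t or [Term [Fact t]]]] and [Fact t]]]
  [Tail [Tail [Term [Fact t]]] or [Term t or [Term [Term [Fact t]] and [Fact t]]]]
  [Tail [Tail [Term [Fact t]]] or [Term [Term t or [Term [Fact t]]] and [Fact t]]]
  [Tail [Tail [Term t or [Term [Fact t]]]] or [Term [Term [Fact t]] and [Fact t]]]
  [Tail [Tail [Tail [Term [Fact t]]] or [Term [Fact t]]] or [Term [Term [Fact t]] and [Fact t]]]

7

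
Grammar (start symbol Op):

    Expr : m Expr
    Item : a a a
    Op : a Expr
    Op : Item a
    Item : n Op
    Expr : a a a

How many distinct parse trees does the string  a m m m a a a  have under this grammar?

1

Parse trees for a m m m a a a:
  [Op a [Expr m [Expr m [Expr m [Expr a a a]]]]]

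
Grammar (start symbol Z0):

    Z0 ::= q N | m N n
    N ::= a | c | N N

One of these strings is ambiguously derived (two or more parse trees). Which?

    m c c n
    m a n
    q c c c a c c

m c c n: 1 tree
m a n: 1 tree
q c c c a c c: 42 trees

q c c c a c c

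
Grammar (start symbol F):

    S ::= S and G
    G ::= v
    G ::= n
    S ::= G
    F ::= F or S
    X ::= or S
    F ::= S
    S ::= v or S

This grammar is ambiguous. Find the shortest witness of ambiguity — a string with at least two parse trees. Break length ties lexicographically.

length 1: no string has ≥2 trees
length 3: v or n has 2 parse trees

Two derivations of v or n:
  F ⇒ F or S ⇒ S or S ⇒ G or S ⇒ v or S ⇒ v or G ⇒ v or n
  F ⇒ S ⇒ v or S ⇒ v or G ⇒ v or n

v or n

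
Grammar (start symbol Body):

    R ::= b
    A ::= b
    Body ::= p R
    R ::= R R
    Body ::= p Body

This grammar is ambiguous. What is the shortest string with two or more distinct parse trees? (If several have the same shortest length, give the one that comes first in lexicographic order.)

length 2: no string has ≥2 trees
length 3: no string has ≥2 trees
length 4: p b b b has 2 parse trees

Two derivations of p b b b:
  Body ⇒ p R ⇒ p R R ⇒ p b R ⇒ p b R R ⇒ p b b R ⇒ p b b b
  Body ⇒ p R ⇒ p R R ⇒ p R R R ⇒ p b R R ⇒ p b b R ⇒ p b b b

p b b b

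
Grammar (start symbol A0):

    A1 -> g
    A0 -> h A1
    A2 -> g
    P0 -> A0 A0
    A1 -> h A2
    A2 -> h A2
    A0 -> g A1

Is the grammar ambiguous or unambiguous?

Unambiguous

Only A0, A1, A2 are reachable from A0; ignoring the rest: The reachable rules are right-linear with at most one rule per (nonterminal, next-terminal) pair. Each input token forces the next rule, so parsing is deterministic.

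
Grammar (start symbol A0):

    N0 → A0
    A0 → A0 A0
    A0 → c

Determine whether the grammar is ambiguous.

Ambiguous

Witness: c c c

Derivation 1: A0 ⇒ A0 A0 ⇒ A0 A0 A0 ⇒ c A0 A0 ⇒ c c A0 ⇒ c c c
Derivation 2: A0 ⇒ A0 A0 ⇒ c A0 ⇒ c A0 A0 ⇒ c c A0 ⇒ c c c

Two distinct leftmost derivations for the same string.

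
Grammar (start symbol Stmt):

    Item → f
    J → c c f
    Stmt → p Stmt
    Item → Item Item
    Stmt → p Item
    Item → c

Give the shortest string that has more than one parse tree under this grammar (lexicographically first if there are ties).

length 2: no string has ≥2 trees
length 3: no string has ≥2 trees
length 4: p c c c has 2 parse trees

Two derivations of p c c c:
  Stmt ⇒ p Item ⇒ p Item Item ⇒ p Item Item Item ⇒ p c Item Item ⇒ p c c Item ⇒ p c c c
  Stmt ⇒ p Item ⇒ p Item Item ⇒ p c Item ⇒ p c Item Item ⇒ p c c Item ⇒ p c c c

p c c c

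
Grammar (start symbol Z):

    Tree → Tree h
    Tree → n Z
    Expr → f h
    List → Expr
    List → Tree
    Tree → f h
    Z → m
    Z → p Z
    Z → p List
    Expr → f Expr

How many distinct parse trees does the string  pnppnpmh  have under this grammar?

2

Parse trees for pnppnpmh:
  [Z p [List [Tree [Tree n [Z p [Z p [List [Tree n [Z p [Z m]]]]]]] h]]]
  [Z p [List [Tree n [Z p [Z p [List [Tree [Tree n [Z p [Z m]]] h]]]]]]]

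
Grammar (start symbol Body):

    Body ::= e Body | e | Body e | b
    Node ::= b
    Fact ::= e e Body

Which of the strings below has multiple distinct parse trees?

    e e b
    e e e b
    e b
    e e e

e e b: 1 tree
e e e b: 1 tree
e b: 1 tree
e e e: 4 trees

e e e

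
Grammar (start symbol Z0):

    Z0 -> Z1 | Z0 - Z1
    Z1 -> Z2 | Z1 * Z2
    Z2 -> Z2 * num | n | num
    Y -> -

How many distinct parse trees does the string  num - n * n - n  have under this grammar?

1

Parse trees for num - n * n - n:
  [Z0 [Z0 [Z0 [Z1 [Z2 num]]] - [Z1 [Z1 [Z2 n]] * [Z2 n]]] - [Z1 [Z2 n]]]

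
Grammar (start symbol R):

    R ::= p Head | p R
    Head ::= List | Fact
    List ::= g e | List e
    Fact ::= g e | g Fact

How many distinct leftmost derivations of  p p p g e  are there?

Parse trees for p p p g e:
  [R p [R p [R p [Head [List g e]]]]]
  [R p [R p [R p [Head [Fact g e]]]]]

2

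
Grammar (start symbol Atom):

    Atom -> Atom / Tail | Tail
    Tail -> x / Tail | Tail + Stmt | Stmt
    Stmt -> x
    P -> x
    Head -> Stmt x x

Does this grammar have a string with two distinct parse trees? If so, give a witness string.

Witness: x / x

Derivation 1: Atom ⇒ Atom / Tail ⇒ Tail / Tail ⇒ Stmt / Tail ⇒ x / Tail ⇒ x / Stmt ⇒ x / x
Derivation 2: Atom ⇒ Tail ⇒ x / Tail ⇒ x / Stmt ⇒ x / x

Two distinct leftmost derivations for the same string.

Ambiguous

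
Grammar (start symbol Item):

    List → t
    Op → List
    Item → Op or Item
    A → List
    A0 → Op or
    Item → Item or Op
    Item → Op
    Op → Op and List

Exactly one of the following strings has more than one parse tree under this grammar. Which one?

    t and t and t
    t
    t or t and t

t or t and t

t and t and t: 1 tree
t: 1 tree
t or t and t: 2 trees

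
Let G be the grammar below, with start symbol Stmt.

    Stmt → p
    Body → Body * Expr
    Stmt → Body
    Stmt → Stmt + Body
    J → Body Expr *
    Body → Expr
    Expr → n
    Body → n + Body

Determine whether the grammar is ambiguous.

Ambiguous

Witness: n + n

Derivation 1: Stmt ⇒ Body ⇒ n + Body ⇒ n + Expr ⇒ n + n
Derivation 2: Stmt ⇒ Stmt + Body ⇒ Body + Body ⇒ Expr + Body ⇒ n + Body ⇒ n + Expr ⇒ n + n

Two distinct leftmost derivations for the same string.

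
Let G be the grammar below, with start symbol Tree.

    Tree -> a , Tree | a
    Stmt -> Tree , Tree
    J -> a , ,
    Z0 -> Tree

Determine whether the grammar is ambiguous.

Only Tree is reachable from Tree; ignoring the rest: The reachable grammar is A → atom sep A | atom. Each atom is followed by either the separator (recurse) or end-of-string (stop) — no choice point.

Unambiguous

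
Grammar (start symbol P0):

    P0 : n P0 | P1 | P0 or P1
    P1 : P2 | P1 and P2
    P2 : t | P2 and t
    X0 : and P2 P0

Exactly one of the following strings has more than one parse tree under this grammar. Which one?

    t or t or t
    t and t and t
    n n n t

t and t and t

t or t or t: 1 tree
t and t and t: 4 trees
n n n t: 1 tree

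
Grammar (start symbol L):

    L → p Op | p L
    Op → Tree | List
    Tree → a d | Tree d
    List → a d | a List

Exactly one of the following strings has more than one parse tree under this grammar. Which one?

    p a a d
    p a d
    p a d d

p a d

p a a d: 1 tree
p a d: 2 trees
p a d d: 1 tree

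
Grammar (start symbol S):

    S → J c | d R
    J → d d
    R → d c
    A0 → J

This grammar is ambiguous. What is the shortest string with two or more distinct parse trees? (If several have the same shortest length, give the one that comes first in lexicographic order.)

d d c

length 3: d d c has 2 parse trees

Two derivations of d d c:
  S ⇒ J c ⇒ d d c
  S ⇒ d R ⇒ d d c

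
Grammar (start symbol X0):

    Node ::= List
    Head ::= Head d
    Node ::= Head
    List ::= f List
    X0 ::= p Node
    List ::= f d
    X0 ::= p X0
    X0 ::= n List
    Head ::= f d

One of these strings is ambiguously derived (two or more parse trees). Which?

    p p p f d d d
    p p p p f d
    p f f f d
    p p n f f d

p p p p f d

p p p f d d d: 1 tree
p p p p f d: 2 trees
p f f f d: 1 tree
p p n f f d: 1 tree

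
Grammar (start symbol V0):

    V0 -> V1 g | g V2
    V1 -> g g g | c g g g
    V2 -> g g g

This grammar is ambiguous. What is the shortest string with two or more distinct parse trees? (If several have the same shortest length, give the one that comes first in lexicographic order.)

g g g g

length 4: g g g g has 2 parse trees

Two derivations of g g g g:
  V0 ⇒ V1 g ⇒ g g g g
  V0 ⇒ g V2 ⇒ g g g g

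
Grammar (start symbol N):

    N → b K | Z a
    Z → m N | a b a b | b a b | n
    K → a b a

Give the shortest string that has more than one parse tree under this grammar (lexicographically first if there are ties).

b a b a

length 2: no string has ≥2 trees
length 4: b a b a has 2 parse trees

Two derivations of b a b a:
  N ⇒ b K ⇒ b a b a
  N ⇒ Z a ⇒ b a b a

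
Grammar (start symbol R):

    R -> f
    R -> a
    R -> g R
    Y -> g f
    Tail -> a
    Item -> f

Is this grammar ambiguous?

Only R is reachable from R; ignoring the rest: The reachable rules are right-linear with at most one rule per (nonterminal, next-terminal) pair. Each input token forces the next rule, so parsing is deterministic.

Unambiguous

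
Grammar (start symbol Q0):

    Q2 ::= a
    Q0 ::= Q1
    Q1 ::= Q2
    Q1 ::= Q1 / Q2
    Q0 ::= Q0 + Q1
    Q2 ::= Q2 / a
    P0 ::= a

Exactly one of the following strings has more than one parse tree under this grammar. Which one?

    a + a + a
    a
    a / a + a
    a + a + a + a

a / a + a

a + a + a: 1 tree
a: 1 tree
a / a + a: 2 trees
a + a + a + a: 1 tree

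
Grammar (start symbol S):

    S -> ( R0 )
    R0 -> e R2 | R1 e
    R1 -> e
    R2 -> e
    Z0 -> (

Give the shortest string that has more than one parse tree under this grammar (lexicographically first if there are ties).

( e e )

length 4: ( e e ) has 2 parse trees

Two derivations of ( e e ):
  S ⇒ ( R0 ) ⇒ ( e R2 ) ⇒ ( e e )
  S ⇒ ( R0 ) ⇒ ( R1 e ) ⇒ ( e e )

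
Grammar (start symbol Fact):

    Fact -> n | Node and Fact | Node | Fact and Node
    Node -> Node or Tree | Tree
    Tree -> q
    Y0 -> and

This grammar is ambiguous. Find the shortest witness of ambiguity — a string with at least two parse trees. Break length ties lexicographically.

q and q

length 1: no string has ≥2 trees
length 3: q and q has 2 parse trees

Two derivations of q and q:
  Fact ⇒ Node and Fact ⇒ Tree and Fact ⇒ q and Fact ⇒ q and Node ⇒ q and Tree ⇒ q and q
  Fact ⇒ Fact and Node ⇒ Node and Node ⇒ Tree and Node ⇒ q and Node ⇒ q and Tree ⇒ q and q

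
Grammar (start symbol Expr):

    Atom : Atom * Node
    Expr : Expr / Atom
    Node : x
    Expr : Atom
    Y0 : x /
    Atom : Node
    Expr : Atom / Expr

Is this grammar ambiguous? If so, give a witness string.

Ambiguous

Witness: x / x

Derivation 1: Expr ⇒ Expr / Atom ⇒ Atom / Atom ⇒ Node / Atom ⇒ x / Atom ⇒ x / Node ⇒ x / x
Derivation 2: Expr ⇒ Atom / Expr ⇒ Node / Expr ⇒ x / Expr ⇒ x / Atom ⇒ x / Node ⇒ x / x

Two distinct leftmost derivations for the same string.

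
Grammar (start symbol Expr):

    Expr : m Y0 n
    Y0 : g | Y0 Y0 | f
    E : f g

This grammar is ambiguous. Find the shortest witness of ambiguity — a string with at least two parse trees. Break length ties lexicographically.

m f f f n

length 3: no string has ≥2 trees
length 4: no string has ≥2 trees
length 5: m f f f n has 2 parse trees

Two derivations of m f f f n:
  Expr ⇒ m Y0 n ⇒ m Y0 Y0 n ⇒ m Y0 Y0 Y0 n ⇒ m f Y0 Y0 n ⇒ m f f Y0 n ⇒ m f f f n
  Expr ⇒ m Y0 n ⇒ m Y0 Y0 n ⇒ m f Y0 n ⇒ m f Y0 Y0 n ⇒ m f f Y0 n ⇒ m f f f n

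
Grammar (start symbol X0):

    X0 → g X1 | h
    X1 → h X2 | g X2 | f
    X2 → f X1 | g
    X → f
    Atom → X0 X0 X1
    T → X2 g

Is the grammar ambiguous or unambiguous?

Only X0, X1, X2 are reachable from X0; ignoring the rest: The reachable rules are right-linear with at most one rule per (nonterminal, next-terminal) pair. Each input token forces the next rule, so parsing is deterministic.

Unambiguous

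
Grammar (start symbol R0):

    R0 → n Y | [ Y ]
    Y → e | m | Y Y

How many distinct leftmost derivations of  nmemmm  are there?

14

Parse trees for nmemmm (showing first 6 of 14):
  [R0 n [Y [Y m] [Y [Y e] [Y [Y m] [Y [Y m] [Y m]]]]]]
  [R0 n [Y [Y m] [Y [Y e] [Y [Y [Y m] [Y m]] [Y m]]]]]
  [R0 n [Y [Y m] [Y [Y [Y e] [Y m]] [Y [Y m] [Y m]]]]]
  [R0 n [Y [Y m] [Y [Y [Y e] [Y [Y m] [Y m]]] [Y m]]]]
  [R0 n [Y [Y m] [Y [Y [Y [Y e] [Y m]] [Y m]] [Y m]]]]
  [R0 n [Y [Y [Y m] [Y e]] [Y [Y m] [Y [Y m] [Y m]]]]]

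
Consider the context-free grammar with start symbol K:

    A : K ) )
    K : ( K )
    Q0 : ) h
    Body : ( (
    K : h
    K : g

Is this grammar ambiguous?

Unambiguous

(Body, A, Q0 are unreachable from K, so their rules don't affect L(K).) L(K) is { openⁿ atom closeⁿ : n ≥ 0 }. The bracket depth fixes n, and the derivation is forced at every step.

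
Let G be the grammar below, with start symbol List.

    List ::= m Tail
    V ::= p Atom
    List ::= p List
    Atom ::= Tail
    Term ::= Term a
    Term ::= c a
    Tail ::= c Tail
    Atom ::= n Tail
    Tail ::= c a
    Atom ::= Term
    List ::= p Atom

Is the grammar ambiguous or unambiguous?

Ambiguous

Witness: p c a

Derivation 1: List ⇒ p Atom ⇒ p Tail ⇒ p c a
Derivation 2: List ⇒ p Atom ⇒ p Term ⇒ p c a

Two distinct leftmost derivations for the same string.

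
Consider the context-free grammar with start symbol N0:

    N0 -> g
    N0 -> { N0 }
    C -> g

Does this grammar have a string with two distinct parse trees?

(C is unreachable from N0, so its rules don't affect L(N0).) Each string is a nest of matched brackets around a single atom. An opening bracket forces the recursive rule; an atom forces the base rule.

Unambiguous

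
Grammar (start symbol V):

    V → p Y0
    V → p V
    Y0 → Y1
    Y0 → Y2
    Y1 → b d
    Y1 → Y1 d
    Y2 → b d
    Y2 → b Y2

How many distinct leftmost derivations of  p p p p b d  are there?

2

Parse trees for p p p p b d:
  [V p [V p [V p [V p [Y0 [Y1 b d]]]]]]
  [V p [V p [V p [V p [Y0 [Y2 b d]]]]]]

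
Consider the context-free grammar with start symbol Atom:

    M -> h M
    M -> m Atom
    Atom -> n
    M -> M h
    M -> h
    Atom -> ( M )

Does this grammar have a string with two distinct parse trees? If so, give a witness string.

Ambiguous

Witness: ( h h )

Derivation 1: Atom ⇒ ( M ) ⇒ ( h M ) ⇒ ( h h )
Derivation 2: Atom ⇒ ( M ) ⇒ ( M h ) ⇒ ( h h )

Two distinct leftmost derivations for the same string.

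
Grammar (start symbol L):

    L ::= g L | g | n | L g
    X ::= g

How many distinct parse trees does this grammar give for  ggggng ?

5

Parse trees for ggggng:
  [L g [L g [L g [L g [L [L n] g]]]]]
  [L g [L g [L g [L [L g [L n]] g]]]]
  [L g [L g [L [L g [L g [L n]]] g]]]
  [L g [L [L g [L g [L g [L n]]]] g]]
  [L [L g [L g [L g [L g [L n]]]]] g]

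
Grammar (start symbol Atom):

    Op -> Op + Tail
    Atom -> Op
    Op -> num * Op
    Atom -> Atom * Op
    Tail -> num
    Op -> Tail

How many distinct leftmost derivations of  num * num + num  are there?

3

Parse trees for num * num + num:
  [Atom [Op [Op num * [Op [Tail num]]] + [Tail num]]]
  [Atom [Op num * [Op [Op [Tail num]] + [Tail num]]]]
  [Atom [Atom [Op [Tail num]]] * [Op [Op [Tail num]] + [Tail num]]]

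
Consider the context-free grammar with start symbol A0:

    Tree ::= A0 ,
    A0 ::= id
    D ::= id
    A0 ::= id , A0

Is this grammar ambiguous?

Unambiguous

Only A0 is reachable from A0; ignoring the rest: Right-recursive list with a separator: after each atom, whether the separator follows determines the rule. One parse per string.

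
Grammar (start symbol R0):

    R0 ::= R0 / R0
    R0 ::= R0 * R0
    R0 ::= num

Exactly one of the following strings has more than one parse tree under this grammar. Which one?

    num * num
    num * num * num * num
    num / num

num * num * num * num

num * num: 1 tree
num * num * num * num: 5 trees
num / num: 1 tree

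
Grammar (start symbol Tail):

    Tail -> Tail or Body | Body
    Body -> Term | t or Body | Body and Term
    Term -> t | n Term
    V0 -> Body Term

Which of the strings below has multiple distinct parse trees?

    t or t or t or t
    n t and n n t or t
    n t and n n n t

t or t or t or t: 8 trees
n t and n n t or t: 1 tree
n t and n n n t: 1 tree

t or t or t or t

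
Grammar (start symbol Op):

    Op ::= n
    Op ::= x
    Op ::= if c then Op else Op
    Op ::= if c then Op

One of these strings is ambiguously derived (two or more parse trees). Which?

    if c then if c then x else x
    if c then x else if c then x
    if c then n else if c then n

if c then if c then x else x: 2 trees
if c then x else if c then x: 1 tree
if c then n else if c then n: 1 tree

if c then if c then x else x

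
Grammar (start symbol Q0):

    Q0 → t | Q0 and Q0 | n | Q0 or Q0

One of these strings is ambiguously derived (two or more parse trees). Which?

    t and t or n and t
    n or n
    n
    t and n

t and t or n and t

t and t or n and t: 5 trees
n or n: 1 tree
n: 1 tree
t and n: 1 tree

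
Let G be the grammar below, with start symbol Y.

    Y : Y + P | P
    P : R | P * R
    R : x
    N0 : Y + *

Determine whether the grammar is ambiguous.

Unambiguous

(N0 is unreachable from Y, so its rules don't affect L(Y).) The grammar is stratified — Y handles '+' (left-recursive), P handles '*', R atoms. Each operator has a fixed associativity and precedence level, so every string has one parse.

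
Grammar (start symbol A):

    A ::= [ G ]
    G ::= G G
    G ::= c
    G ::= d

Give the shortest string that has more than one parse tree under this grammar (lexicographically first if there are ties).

length 3: no string has ≥2 trees
length 4: no string has ≥2 trees
length 5: [ c c c ] has 2 parse trees

Two derivations of [ c c c ]:
  A ⇒ [ G ] ⇒ [ G G ] ⇒ [ G G G ] ⇒ [ c G G ] ⇒ [ c c G ] ⇒ [ c c c ]
  A ⇒ [ G ] ⇒ [ G G ] ⇒ [ c G ] ⇒ [ c G G ] ⇒ [ c c G ] ⇒ [ c c c ]

[ c c c ]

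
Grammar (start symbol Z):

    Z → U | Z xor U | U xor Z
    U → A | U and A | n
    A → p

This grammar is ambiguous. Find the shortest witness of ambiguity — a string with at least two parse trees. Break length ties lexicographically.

length 1: no string has ≥2 trees
length 3: n xor n has 2 parse trees

Two derivations of n xor n:
  Z ⇒ Z xor U ⇒ U xor U ⇒ n xor U ⇒ n xor n
  Z ⇒ U xor Z ⇒ n xor Z ⇒ n xor U ⇒ n xor n

n xor n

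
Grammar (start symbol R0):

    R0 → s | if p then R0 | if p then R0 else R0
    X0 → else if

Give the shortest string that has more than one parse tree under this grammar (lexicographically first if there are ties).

length 1: no string has ≥2 trees
length 4: no string has ≥2 trees
length 6: no string has ≥2 trees
length 7: no string has ≥2 trees
length 9: if p then if p then s else s has 2 parse trees

Two derivations of if p then if p then s else s:
  R0 ⇒ if p then R0 ⇒ if p then if p then R0 else R0 ⇒ if p then if p then s else R0 ⇒ if p then if p then s else s
  R0 ⇒ if p then R0 else R0 ⇒ if p then if p then R0 else R0 ⇒ if p then if p then s else R0 ⇒ if p then if p then s else s

if p then if p then s else s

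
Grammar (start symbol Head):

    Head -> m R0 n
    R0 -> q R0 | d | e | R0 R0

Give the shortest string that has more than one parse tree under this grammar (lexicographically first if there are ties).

length 3: no string has ≥2 trees
length 4: no string has ≥2 trees
length 5: m d d d n has 2 parse trees

Two derivations of m d d d n:
  Head ⇒ m R0 n ⇒ m R0 R0 n ⇒ m d R0 n ⇒ m d R0 R0 n ⇒ m d d R0 n ⇒ m d d d n
  Head ⇒ m R0 n ⇒ m R0 R0 n ⇒ m R0 R0 R0 n ⇒ m d R0 R0 n ⇒ m d d R0 n ⇒ m d d d n

m d d d n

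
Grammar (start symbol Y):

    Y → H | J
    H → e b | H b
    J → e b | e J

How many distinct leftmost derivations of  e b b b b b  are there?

1

Parse trees for e b b b b b:
  [Y [H [H [H [H [H e b] b] b] b] b]]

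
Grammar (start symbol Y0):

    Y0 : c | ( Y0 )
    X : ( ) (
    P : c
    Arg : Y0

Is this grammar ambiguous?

Unambiguous

(X, P, Arg are unreachable from Y0, so their rules don't affect L(Y0).) Each string is a nest of matched brackets around a single atom. An opening bracket forces the recursive rule; an atom forces the base rule.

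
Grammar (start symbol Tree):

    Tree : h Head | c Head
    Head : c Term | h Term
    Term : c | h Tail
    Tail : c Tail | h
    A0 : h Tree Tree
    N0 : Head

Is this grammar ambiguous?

Only Tree, Head, Term, Tail are reachable from Tree; ignoring the rest: Restricted to the reachable nonterminals, every rule has the form A → t or A → t B, and no two rules for the same A share a first terminal. The grammar encodes a DFA — one run per string.

Unambiguous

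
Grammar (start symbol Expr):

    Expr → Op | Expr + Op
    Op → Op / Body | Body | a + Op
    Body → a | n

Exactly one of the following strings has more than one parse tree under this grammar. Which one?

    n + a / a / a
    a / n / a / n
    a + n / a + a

n + a / a / a: 1 tree
a / n / a / n: 1 tree
a + n / a + a: 3 trees

a + n / a + a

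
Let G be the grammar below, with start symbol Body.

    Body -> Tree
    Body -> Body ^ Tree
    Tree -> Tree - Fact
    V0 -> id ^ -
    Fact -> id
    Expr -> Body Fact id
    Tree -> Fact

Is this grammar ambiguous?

Unambiguous

(Expr, V0 are unreachable from Body, so their rules don't affect L(Body).) This is a standard precedence ladder (Body over Tree over Fact), with each level left-recursive on its own operator ('^' at Body, '-' at Tree). That structure is LR(1), hence unambiguous.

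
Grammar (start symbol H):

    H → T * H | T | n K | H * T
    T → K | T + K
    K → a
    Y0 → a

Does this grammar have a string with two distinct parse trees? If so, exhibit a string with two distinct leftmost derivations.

Ambiguous

Witness: a * a

Derivation 1: H ⇒ T * H ⇒ K * H ⇒ a * H ⇒ a * T ⇒ a * K ⇒ a * a
Derivation 2: H ⇒ H * T ⇒ T * T ⇒ K * T ⇒ a * T ⇒ a * K ⇒ a * a

Two distinct leftmost derivations for the same string.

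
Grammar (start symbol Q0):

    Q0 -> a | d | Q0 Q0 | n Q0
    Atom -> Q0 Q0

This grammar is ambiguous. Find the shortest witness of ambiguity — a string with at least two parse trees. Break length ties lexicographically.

length 1: no string has ≥2 trees
length 2: no string has ≥2 trees
length 3: a a a has 2 parse trees

Two derivations of a a a:
  Q0 ⇒ Q0 Q0 ⇒ a Q0 ⇒ a Q0 Q0 ⇒ a a Q0 ⇒ a a a
  Q0 ⇒ Q0 Q0 ⇒ Q0 Q0 Q0 ⇒ a Q0 Q0 ⇒ a a Q0 ⇒ a a a

a a a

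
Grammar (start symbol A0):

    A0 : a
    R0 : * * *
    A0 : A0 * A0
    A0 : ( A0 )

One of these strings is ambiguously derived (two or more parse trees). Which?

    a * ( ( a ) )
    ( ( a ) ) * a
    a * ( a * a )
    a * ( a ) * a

a * ( ( a ) ): 1 tree
( ( a ) ) * a: 1 tree
a * ( a * a ): 1 tree
a * ( a ) * a: 2 trees

a * ( a ) * a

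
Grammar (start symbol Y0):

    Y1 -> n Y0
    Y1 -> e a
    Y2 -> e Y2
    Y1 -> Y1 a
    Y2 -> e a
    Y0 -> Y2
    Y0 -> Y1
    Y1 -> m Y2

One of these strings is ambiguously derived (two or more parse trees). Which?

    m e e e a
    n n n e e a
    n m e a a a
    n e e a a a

m e e e a: 1 tree
n n n e e a: 1 tree
n m e a a a: 3 trees
n e e a a a: 1 tree

n m e a a a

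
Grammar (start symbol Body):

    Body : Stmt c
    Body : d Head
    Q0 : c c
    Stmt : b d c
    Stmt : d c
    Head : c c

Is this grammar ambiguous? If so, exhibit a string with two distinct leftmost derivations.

Ambiguous

Witness: d c c

Derivation 1: Body ⇒ Stmt c ⇒ d c c
Derivation 2: Body ⇒ d Head ⇒ d c c

Two distinct leftmost derivations for the same string.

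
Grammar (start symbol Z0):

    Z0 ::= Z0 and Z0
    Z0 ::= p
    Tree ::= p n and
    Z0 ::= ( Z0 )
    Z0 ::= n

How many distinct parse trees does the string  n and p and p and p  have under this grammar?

Parse trees for n and p and p and p:
  [Z0 [Z0 n] and [Z0 [Z0 p] and [Z0 [Z0 p] and [Z0 p]]]]
  [Z0 [Z0 n] and [Z0 [Z0 [Z0 p] and [Z0 p]] and [Z0 p]]]
  [Z0 [Z0 [Z0 n] and [Z0 p]] and [Z0 [Z0 p] and [Z0 p]]]
  [Z0 [Z0 [Z0 n] and [Z0 [Z0 p] and [Z0 p]]] and [Z0 p]]
  [Z0 [Z0 [Z0 [Z0 n] and [Z0 p]] and [Z0 p]] and [Z0 p]]

5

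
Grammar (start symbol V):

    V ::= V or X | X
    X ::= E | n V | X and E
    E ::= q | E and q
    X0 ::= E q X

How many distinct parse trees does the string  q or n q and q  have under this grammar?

Parse trees for q or n q and q:
  [V [V [X [E q]]] or [X n [V [X [E [E q] and q]]]]]
  [V [V [X [E q]]] or [X n [V [X [X [E q]] and [E q]]]]]
  [V [V [X [E q]]] or [X [X n [V [X [E q]]]] and [E q]]]

3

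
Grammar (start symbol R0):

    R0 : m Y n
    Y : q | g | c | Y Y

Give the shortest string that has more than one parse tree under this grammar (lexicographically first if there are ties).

m c c c n

length 3: no string has ≥2 trees
length 4: no string has ≥2 trees
length 5: m c c c n has 2 parse trees

Two derivations of m c c c n:
  R0 ⇒ m Y n ⇒ m Y Y n ⇒ m c Y n ⇒ m c Y Y n ⇒ m c c Y n ⇒ m c c c n
  R0 ⇒ m Y n ⇒ m Y Y n ⇒ m Y Y Y n ⇒ m c Y Y n ⇒ m c c Y n ⇒ m c c c n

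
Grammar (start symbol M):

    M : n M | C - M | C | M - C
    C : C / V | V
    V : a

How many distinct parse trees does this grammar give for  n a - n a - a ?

Parse trees for n a - n a - a:
  [M n [M [C [V a]] - [M n [M [C [V a]] - [M [C [V a]]]]]]]
  [M n [M [C [V a]] - [M n [M [M [C [V a]]] - [C [V a]]]]]]
  [M n [M [C [V a]] - [M [M n [M [C [V a]]]] - [C [V a]]]]]
  [M n [M [M [C [V a]] - [M n [M [C [V a]]]]] - [C [V a]]]]
  [M [M n [M [C [V a]] - [M n [M [C [V a]]]]]] - [C [V a]]]

5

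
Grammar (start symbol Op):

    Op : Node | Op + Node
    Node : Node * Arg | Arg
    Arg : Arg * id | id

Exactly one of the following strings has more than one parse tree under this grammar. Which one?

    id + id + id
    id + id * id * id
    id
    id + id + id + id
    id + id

id + id * id * id

id + id + id: 1 tree
id + id * id * id: 4 trees
id: 1 tree
id + id + id + id: 1 tree
id + id: 1 tree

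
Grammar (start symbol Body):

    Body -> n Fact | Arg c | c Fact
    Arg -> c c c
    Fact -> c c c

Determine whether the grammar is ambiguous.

Witness: c c c c

Derivation 1: Body ⇒ Arg c ⇒ c c c c
Derivation 2: Body ⇒ c Fact ⇒ c c c c

Two distinct leftmost derivations for the same string.

Ambiguous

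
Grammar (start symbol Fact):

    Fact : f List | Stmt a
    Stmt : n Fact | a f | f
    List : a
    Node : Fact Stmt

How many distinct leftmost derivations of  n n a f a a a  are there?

1

Parse trees for n n a f a a a:
  [Fact [Stmt n [Fact [Stmt n [Fact [Stmt a f] a]] a]] a]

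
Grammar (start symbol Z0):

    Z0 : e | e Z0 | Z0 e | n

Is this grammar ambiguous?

Witness: e e

Derivation 1: Z0 ⇒ e Z0 ⇒ e e
Derivation 2: Z0 ⇒ Z0 e ⇒ e e

Two distinct leftmost derivations for the same string.

Ambiguous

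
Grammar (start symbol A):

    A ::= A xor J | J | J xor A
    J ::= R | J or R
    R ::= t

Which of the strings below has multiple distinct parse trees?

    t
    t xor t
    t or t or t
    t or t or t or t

t xor t

t: 1 tree
t xor t: 2 trees
t or t or t: 1 tree
t or t or t or t: 1 tree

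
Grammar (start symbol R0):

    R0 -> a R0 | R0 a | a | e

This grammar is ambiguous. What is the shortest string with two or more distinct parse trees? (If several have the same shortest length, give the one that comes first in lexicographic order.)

length 1: no string has ≥2 trees
length 2: a a has 2 parse trees

Two derivations of a a:
  R0 ⇒ a R0 ⇒ a a
  R0 ⇒ R0 a ⇒ a a

a a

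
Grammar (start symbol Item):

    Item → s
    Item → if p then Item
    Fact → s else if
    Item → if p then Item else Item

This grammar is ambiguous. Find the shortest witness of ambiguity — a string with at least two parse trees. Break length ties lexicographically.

length 1: no string has ≥2 trees
length 4: no string has ≥2 trees
length 6: no string has ≥2 trees
length 7: no string has ≥2 trees
length 9: if p then if p then s else s has 2 parse trees

Two derivations of if p then if p then s else s:
  Item ⇒ if p then Item ⇒ if p then if p then Item else Item ⇒ if p then if p then s else Item ⇒ if p then if p then s else s
  Item ⇒ if p then Item else Item ⇒ if p then if p then Item else Item ⇒ if p then if p then s else Item ⇒ if p then if p then s else s

if p then if p then s else s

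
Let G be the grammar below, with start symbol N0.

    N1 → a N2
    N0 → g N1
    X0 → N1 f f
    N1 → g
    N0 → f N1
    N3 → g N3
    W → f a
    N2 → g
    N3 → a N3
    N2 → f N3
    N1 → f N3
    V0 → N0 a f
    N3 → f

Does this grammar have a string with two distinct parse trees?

(V0, X0, W are unreachable from N0, so their rules don't affect L(N0).) The reachable rules are right-linear with at most one rule per (nonterminal, next-terminal) pair. Each input token forces the next rule, so parsing is deterministic.

Unambiguous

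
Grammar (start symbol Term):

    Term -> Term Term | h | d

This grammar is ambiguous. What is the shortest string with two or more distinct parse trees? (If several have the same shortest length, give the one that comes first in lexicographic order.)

length 1: no string has ≥2 trees
length 2: no string has ≥2 trees
length 3: d d d has 2 parse trees

Two derivations of d d d:
  Term ⇒ Term Term ⇒ Term Term Term ⇒ d Term Term ⇒ d d Term ⇒ d d d
  Term ⇒ Term Term ⇒ d Term ⇒ d Term Term ⇒ d d Term ⇒ d d d

d d d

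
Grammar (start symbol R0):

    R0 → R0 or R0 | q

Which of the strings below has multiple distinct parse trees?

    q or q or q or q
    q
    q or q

q or q or q or q: 5 trees
q: 1 tree
q or q: 1 tree

q or q or q or q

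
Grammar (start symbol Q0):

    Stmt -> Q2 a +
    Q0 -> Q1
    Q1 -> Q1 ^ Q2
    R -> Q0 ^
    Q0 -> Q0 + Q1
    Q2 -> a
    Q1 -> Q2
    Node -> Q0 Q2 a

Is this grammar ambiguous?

(R, Stmt, Node are unreachable from Q0, so their rules don't affect L(Q0).) This is a standard precedence ladder (Q0 over Q1 over Q2), with each level left-recursive on its own operator ('+' at Q0, '^' at Q1). That structure is LR(1), hence unambiguous.

Unambiguous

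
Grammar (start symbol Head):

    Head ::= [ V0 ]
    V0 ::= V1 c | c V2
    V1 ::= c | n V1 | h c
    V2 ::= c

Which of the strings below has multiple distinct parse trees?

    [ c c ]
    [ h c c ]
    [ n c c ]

[ c c ]

[ c c ]: 2 trees
[ h c c ]: 1 tree
[ n c c ]: 1 tree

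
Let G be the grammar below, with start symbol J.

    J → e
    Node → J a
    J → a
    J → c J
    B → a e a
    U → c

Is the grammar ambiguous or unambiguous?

Unambiguous

Only J is reachable from J; ignoring the rest: The reachable rules are right-linear with at most one rule per (nonterminal, next-terminal) pair. Each input token forces the next rule, so parsing is deterministic.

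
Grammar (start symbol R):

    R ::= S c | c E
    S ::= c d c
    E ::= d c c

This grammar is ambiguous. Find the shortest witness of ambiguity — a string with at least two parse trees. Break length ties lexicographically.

length 4: c d c c has 2 parse trees

Two derivations of c d c c:
  R ⇒ S c ⇒ c d c c
  R ⇒ c E ⇒ c d c c

c d c c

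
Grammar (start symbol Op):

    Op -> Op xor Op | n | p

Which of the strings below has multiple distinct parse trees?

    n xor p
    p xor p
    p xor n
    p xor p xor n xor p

p xor p xor n xor p

n xor p: 1 tree
p xor p: 1 tree
p xor n: 1 tree
p xor p xor n xor p: 5 trees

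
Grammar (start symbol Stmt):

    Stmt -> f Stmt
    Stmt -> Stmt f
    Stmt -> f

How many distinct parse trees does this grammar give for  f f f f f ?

Parse trees for f f f f f (showing first 6 of 16):
  [Stmt f [Stmt f [Stmt f [Stmt f [Stmt f]]]]]
  [Stmt f [Stmt f [Stmt f [Stmt [Stmt f] f]]]]
  [Stmt f [Stmt f [Stmt [Stmt f [Stmt f]] f]]]
  [Stmt f [Stmt f [Stmt [Stmt [Stmt f] f] f]]]
  [Stmt f [Stmt [Stmt f [Stmt f [Stmt f]]] f]]
  [Stmt f [Stmt [Stmt f [Stmt [Stmt f] f]] f]]

16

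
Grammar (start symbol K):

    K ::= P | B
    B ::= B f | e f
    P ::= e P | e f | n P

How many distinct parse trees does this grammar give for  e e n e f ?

1

Parse trees for e e n e f:
  [K [P e [P e [P n [P e f]]]]]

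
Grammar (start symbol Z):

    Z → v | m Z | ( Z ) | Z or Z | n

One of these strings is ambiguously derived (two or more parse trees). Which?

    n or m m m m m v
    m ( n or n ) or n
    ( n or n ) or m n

n or m m m m m v: 1 tree
m ( n or n ) or n: 2 trees
( n or n ) or m n: 1 tree

m ( n or n ) or n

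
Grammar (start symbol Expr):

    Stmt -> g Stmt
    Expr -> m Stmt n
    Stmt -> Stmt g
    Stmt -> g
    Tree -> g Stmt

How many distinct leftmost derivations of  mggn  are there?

2

Parse trees for mggn:
  [Expr m [Stmt g [Stmt g]] n]
  [Expr m [Stmt [Stmt g] g] n]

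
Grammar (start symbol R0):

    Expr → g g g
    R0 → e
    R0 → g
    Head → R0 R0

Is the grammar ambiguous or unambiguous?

Unambiguous

(Expr, Head are unreachable from R0, so their rules don't affect L(R0).) The reachable rules are right-linear with at most one rule per (nonterminal, next-terminal) pair. Each input token forces the next rule, so parsing is deterministic.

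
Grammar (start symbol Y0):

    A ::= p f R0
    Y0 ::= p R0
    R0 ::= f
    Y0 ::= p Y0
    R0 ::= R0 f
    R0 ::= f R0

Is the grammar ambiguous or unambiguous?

Ambiguous

Witness: p f f

Derivation 1: Y0 ⇒ p R0 ⇒ p R0 f ⇒ p f f
Derivation 2: Y0 ⇒ p R0 ⇒ p f R0 ⇒ p f f

Two distinct leftmost derivations for the same string.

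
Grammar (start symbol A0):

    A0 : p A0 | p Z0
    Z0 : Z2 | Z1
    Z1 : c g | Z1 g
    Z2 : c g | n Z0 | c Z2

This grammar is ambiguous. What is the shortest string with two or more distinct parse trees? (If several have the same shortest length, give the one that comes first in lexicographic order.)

length 3: p c g has 2 parse trees

Two derivations of p c g:
  A0 ⇒ p Z0 ⇒ p Z2 ⇒ p c g
  A0 ⇒ p Z0 ⇒ p Z1 ⇒ p c g

p c g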